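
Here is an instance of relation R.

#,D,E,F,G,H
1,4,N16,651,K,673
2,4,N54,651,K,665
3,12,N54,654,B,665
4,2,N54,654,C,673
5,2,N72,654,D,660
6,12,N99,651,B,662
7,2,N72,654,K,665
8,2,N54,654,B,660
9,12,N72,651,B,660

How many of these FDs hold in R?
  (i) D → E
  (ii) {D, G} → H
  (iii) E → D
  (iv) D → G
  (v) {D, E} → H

(i) D → E: D=4: rows 1, 2 → E takes values {N16, N54} — violation; D=12: rows 3, 6, 9 → E takes values {N54, N99, N72} — violation; D=2: rows 4, 5, 7, 8 → E takes values {N54, N72} — violation — fails.
(ii) {D, G} → H: (D=4, G=K): rows 1, 2 → H takes values {673, 665} — violation; (D=12, G=B): rows 3, 6, 9 → H takes values {665, 662, 660} — violation — fails.
(iii) E → D: E=N54: rows 2, 3, 4, 8 → D takes values {4, 12, 2} — violation; E=N72: rows 5, 7, 9 → D takes values {2, 12} — violation — fails.
(iv) D → G: D=2: rows 4, 5, 7, 8 → G takes values {C, D, K, B} — violation — fails.
(v) {D, E} → H: (D=2, E=N54): rows 4, 8 → H takes values {673, 660} — violation; (D=2, E=N72): rows 5, 7 → H takes values {660, 665} — violation — fails.
None of the 5 dependencies hold.

0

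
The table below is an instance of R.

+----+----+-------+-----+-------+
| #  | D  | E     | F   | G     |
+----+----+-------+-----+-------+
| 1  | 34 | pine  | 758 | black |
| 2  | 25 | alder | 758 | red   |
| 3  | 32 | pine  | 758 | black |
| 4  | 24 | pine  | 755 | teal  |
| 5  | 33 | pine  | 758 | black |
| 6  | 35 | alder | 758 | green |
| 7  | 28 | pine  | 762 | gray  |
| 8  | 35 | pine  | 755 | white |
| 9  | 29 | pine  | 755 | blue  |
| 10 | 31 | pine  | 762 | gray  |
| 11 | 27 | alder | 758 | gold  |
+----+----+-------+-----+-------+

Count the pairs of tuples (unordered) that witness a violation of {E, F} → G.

(E=pine, F=758): all 3 rows agree on G — 0 pairs.
(E=alder, F=758): violating pairs (2,6), (2,11), (6,11) — 3 pairs.
(E=pine, F=755): violating pairs (4,8), (4,9), (8,9) — 3 pairs.
(E=pine, F=762): all 2 rows agree on G — 0 pairs.

6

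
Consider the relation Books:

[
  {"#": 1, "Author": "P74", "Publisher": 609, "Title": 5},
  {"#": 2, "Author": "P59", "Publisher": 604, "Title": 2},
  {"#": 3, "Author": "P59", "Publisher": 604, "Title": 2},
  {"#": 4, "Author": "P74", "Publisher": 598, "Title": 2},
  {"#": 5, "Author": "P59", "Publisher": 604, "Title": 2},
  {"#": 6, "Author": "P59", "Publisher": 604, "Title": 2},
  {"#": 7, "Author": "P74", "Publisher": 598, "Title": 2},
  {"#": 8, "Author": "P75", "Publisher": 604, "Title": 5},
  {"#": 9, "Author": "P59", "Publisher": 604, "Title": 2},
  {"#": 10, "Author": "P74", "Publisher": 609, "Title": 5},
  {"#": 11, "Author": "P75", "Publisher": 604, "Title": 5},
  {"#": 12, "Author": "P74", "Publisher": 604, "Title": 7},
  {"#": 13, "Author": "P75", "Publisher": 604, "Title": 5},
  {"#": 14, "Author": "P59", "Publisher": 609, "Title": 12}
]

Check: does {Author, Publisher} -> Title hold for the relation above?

Yes

(Author=P74, Publisher=609): rows 1, 10 → Title = 5, 5 ✓
(Author=P59, Publisher=604): rows 2, 3, 5, 6, 9 → Title = 2, 2, 2, 2, 2 ✓
(Author=P74, Publisher=598): rows 4, 7 → Title = 2, 2 ✓
(Author=P75, Publisher=604): rows 8, 11, 13 → Title = 5, 5, 5 ✓
(Author=P74, Publisher=604): row 12 → Title = 7 ✓
(Author=P59, Publisher=609): row 14 → Title = 12 ✓
Every {Author, Publisher} value is associated with a single Title value, so {Author, Publisher} -> Title holds.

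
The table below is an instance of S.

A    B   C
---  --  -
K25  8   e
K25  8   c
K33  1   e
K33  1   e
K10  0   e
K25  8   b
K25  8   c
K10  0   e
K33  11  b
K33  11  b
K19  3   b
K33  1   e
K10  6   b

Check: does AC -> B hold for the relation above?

Yes

(A=K25, C=e): 1 row → B = 8 ✓
(A=K25, C=c): 2 rows → B = 8, 8 ✓
(A=K33, C=e): 3 rows → B = 1, 1, 1 ✓
(A=K10, C=e): 2 rows → B = 0, 0 ✓
(A=K25, C=b): 1 row → B = 8 ✓
(A=K33, C=b): 2 rows → B = 11, 11 ✓
(A=K19, C=b): 1 row → B = 3 ✓
(A=K10, C=b): 1 row → B = 6 ✓
Every AC value is associated with a single B value, so AC -> B holds.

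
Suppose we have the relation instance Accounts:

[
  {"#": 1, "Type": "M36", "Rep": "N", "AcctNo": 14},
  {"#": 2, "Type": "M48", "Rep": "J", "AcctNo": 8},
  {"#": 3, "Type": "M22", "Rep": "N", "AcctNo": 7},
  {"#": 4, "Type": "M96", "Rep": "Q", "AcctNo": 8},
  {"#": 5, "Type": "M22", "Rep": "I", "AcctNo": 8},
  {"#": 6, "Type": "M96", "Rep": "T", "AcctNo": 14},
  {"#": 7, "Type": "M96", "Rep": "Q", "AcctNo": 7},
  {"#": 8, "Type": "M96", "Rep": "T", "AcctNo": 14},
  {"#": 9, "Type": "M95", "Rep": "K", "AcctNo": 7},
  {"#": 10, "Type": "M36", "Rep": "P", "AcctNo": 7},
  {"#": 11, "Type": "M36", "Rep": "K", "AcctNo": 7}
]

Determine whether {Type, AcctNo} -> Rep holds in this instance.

No

(Type=M36, AcctNo=14): row 1 → Rep = N ✓
(Type=M48, AcctNo=8): row 2 → Rep = J ✓
(Type=M22, AcctNo=7): row 3 → Rep = N ✓
(Type=M96, AcctNo=8): row 4 → Rep = Q ✓
(Type=M22, AcctNo=8): row 5 → Rep = I ✓
(Type=M96, AcctNo=14): rows 6, 8 → Rep = T, T ✓
(Type=M96, AcctNo=7): row 7 → Rep = Q ✓
(Type=M95, AcctNo=7): row 9 → Rep = K ✓
(Type=M36, AcctNo=7): rows 10, 11 → Rep takes values {P, K} — violation
Two rows agree on {Type, AcctNo} but differ on Rep, so {Type, AcctNo} -> Rep does not hold.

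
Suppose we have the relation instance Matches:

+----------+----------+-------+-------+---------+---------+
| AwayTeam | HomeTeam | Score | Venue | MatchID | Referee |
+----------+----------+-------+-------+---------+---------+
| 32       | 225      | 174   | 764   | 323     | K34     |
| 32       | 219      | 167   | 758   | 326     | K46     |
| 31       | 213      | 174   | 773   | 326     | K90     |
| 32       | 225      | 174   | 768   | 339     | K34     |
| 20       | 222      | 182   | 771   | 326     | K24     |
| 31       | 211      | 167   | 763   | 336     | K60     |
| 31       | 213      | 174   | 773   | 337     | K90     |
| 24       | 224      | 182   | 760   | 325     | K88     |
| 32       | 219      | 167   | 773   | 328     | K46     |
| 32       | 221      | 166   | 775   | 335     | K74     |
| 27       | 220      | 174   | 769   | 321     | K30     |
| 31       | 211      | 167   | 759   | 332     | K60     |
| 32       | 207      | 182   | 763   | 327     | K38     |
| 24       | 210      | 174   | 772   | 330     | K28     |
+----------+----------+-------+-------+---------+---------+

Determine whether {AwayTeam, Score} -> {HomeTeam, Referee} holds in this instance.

(AwayTeam=32, Score=174): 2 rows → {HomeTeam,Referee} = (225, K34), (225, K34) ✓
(AwayTeam=32, Score=167): 2 rows → {HomeTeam,Referee} = (219, K46), (219, K46) ✓
(AwayTeam=31, Score=174): 2 rows → {HomeTeam,Referee} = (213, K90), (213, K90) ✓
(AwayTeam=20, Score=182): 1 row → {HomeTeam,Referee} = (222, K24) ✓
(AwayTeam=31, Score=167): 2 rows → {HomeTeam,Referee} = (211, K60), (211, K60) ✓
(AwayTeam=24, Score=182): 1 row → {HomeTeam,Referee} = (224, K88) ✓
(AwayTeam=32, Score=166): 1 row → {HomeTeam,Referee} = (221, K74) ✓
(AwayTeam=27, Score=174): 1 row → {HomeTeam,Referee} = (220, K30) ✓
(AwayTeam=32, Score=182): 1 row → {HomeTeam,Referee} = (207, K38) ✓
(AwayTeam=24, Score=174): 1 row → {HomeTeam,Referee} = (210, K28) ✓
Every {AwayTeam, Score} value is associated with a single {HomeTeam, Referee} value, so {AwayTeam, Score} -> {HomeTeam, Referee} holds.

Yes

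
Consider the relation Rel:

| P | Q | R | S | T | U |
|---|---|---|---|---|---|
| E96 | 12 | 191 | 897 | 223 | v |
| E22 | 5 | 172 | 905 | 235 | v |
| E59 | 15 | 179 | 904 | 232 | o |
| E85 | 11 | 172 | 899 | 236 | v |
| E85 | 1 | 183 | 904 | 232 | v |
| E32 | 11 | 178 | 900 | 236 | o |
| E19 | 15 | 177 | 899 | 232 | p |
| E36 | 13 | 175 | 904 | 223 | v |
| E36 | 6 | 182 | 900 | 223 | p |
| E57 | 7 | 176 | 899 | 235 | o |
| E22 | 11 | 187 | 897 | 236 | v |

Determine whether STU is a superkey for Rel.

All 11 rows have distinct STU values, so STU → (all attributes) holds and STU is a superkey.

Yes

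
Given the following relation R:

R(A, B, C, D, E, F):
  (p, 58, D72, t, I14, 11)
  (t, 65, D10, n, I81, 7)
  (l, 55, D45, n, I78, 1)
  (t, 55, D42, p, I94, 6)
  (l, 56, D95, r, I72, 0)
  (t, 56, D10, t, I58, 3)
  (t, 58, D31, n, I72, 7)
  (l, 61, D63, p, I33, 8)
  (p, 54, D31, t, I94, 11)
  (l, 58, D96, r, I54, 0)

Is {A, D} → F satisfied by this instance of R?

(A=p, D=t): 2 rows → F = 11, 11 ✓
(A=t, D=n): 2 rows → F = 7, 7 ✓
(A=l, D=n): 1 row → F = 1 ✓
(A=t, D=p): 1 row → F = 6 ✓
(A=l, D=r): 2 rows → F = 0, 0 ✓
(A=t, D=t): 1 row → F = 3 ✓
(A=l, D=p): 1 row → F = 8 ✓
Every {A, D} value is associated with a single F value, so {A, D} → F holds.

Yes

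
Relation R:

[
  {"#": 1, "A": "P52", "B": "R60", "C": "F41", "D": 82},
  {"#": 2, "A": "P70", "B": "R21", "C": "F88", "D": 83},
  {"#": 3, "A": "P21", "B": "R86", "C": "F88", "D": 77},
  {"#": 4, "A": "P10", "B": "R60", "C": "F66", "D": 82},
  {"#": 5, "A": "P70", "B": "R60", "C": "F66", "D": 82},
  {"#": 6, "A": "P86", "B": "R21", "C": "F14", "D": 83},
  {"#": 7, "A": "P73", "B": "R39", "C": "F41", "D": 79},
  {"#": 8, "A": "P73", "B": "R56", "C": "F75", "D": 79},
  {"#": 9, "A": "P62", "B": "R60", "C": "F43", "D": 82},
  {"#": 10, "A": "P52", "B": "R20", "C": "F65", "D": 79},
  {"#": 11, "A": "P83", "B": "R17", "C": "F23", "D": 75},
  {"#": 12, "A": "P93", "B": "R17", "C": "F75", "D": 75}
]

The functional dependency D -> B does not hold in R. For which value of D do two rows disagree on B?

D=82: rows 1, 4, 5, 9 → B = R60, R60, R60, R60 ✓
D=83: rows 2, 6 → B = R21, R21 ✓
D=77: row 3 → B = R86 ✓
D=79: rows 7, 8, 10 → B takes values {R39, R56, R20} — violation
D=75: rows 11, 12 → B = R17, R17 ✓
The only D value with inconsistent B is D=79.

79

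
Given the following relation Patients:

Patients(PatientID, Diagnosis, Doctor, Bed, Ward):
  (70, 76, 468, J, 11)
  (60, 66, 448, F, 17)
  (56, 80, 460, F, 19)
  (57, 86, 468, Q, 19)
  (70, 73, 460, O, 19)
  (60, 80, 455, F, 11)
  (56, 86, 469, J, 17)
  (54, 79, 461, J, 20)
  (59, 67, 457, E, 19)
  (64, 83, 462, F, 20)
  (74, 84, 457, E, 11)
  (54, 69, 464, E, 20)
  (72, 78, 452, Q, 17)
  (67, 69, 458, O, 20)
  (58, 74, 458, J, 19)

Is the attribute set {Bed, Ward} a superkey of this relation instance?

Yes

All 15 rows have distinct {Bed, Ward} values, so {Bed, Ward} → (all attributes) holds and {Bed, Ward} is a superkey.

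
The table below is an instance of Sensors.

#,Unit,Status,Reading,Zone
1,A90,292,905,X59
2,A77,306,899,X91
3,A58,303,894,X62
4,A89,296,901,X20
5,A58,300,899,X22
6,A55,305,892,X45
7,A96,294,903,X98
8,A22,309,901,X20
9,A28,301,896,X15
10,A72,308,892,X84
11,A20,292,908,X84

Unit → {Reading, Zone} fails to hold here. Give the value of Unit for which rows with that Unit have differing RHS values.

Unit=A90: row 1 → {Reading,Zone} = (905, X59) ✓
Unit=A77: row 2 → {Reading,Zone} = (899, X91) ✓
Unit=A58: rows 3, 5 → {Reading,Zone} takes values {(894, X62), (899, X22)} — violation
Unit=A89: row 4 → {Reading,Zone} = (901, X20) ✓
Unit=A55: row 6 → {Reading,Zone} = (892, X45) ✓
Unit=A96: row 7 → {Reading,Zone} = (903, X98) ✓
Unit=A22: row 8 → {Reading,Zone} = (901, X20) ✓
Unit=A28: row 9 → {Reading,Zone} = (896, X15) ✓
Unit=A72: row 10 → {Reading,Zone} = (892, X84) ✓
Unit=A20: row 11 → {Reading,Zone} = (908, X84) ✓
The only Unit value with inconsistent RHS is Unit=A58.

A58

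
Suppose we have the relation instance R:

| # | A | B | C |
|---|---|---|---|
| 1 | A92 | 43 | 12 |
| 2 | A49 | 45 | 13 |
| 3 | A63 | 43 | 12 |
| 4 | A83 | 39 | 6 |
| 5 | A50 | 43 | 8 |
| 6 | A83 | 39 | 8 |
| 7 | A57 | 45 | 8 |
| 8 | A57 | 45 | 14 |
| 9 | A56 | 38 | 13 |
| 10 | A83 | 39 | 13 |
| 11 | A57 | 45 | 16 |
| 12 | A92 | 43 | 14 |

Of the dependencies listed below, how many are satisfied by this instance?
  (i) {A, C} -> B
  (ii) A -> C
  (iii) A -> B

2

(i) {A, C} -> B: every LHS value maps to a single RHS value — holds.
(ii) A -> C: A=A92: rows 1, 12 → C takes values {12, 14} — violation; A=A83: rows 4, 6, 10 → C takes values {6, 8, 13} — violation; A=A57: rows 7, 8, 11 → C takes values {8, 14, 16} — violation — fails.
(iii) A -> B: every LHS value maps to a single RHS value — holds.
2 of the 3 dependencies hold.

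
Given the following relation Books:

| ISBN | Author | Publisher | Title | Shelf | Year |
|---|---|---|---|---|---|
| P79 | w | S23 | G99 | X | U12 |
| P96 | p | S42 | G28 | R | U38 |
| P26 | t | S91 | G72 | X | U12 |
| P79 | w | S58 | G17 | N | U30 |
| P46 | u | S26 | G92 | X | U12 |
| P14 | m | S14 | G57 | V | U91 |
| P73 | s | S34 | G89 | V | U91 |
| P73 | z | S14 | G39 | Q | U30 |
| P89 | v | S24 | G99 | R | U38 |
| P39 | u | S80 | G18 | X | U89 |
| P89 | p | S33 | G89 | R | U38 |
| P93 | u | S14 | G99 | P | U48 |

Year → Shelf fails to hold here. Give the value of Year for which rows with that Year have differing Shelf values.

Year=U12: 3 rows → Shelf = X, X, X ✓
Year=U38: 3 rows → Shelf = R, R, R ✓
Year=U30: 2 rows → Shelf takes values {N, Q} — violation
Year=U91: 2 rows → Shelf = V, V ✓
Year=U89: 1 row → Shelf = X ✓
Year=U48: 1 row → Shelf = P ✓
The only Year value with inconsistent Shelf is Year=U30.

U30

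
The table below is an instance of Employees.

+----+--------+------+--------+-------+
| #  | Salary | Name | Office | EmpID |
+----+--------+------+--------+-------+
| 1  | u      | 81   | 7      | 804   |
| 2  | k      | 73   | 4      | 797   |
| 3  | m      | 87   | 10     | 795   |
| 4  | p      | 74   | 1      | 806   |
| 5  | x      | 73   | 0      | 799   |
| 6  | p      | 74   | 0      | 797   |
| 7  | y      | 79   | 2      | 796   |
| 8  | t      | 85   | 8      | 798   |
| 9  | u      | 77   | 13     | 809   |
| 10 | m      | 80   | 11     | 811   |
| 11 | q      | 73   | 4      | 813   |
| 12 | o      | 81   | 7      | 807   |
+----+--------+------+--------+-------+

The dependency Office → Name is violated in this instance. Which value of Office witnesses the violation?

Office=7: rows 1, 12 → Name = 81, 81 ✓
Office=4: rows 2, 11 → Name = 73, 73 ✓
Office=10: row 3 → Name = 87 ✓
Office=1: row 4 → Name = 74 ✓
Office=0: rows 5, 6 → Name takes values {73, 74} — violation
Office=2: row 7 → Name = 79 ✓
Office=8: row 8 → Name = 85 ✓
Office=13: row 9 → Name = 77 ✓
Office=11: row 10 → Name = 80 ✓
The only Office value with inconsistent Name is Office=0.

0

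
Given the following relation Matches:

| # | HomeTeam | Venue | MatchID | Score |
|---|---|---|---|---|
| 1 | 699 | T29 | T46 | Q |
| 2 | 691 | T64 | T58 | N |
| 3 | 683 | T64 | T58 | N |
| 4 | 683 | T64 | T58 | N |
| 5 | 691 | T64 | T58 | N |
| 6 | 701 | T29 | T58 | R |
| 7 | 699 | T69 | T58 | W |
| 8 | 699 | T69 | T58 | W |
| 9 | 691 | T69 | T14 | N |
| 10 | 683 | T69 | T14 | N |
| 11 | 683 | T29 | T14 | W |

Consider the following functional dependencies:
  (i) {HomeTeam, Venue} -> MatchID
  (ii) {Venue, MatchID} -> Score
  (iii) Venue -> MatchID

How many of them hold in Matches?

2

(i) {HomeTeam, Venue} -> MatchID: every LHS value maps to a single RHS value — holds.
(ii) {Venue, MatchID} -> Score: every LHS value maps to a single RHS value — holds.
(iii) Venue -> MatchID: Venue=T29: rows 1, 6, 11 → MatchID takes values {T46, T58, T14} — violation; Venue=T69: rows 7, 8, 9, 10 → MatchID takes values {T58, T14} — violation — fails.
2 of the 3 dependencies hold.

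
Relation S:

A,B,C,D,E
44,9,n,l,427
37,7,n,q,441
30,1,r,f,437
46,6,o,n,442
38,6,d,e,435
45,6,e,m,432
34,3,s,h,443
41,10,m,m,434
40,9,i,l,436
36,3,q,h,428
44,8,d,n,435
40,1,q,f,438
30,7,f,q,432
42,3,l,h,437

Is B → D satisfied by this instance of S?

No

B=9: 2 rows → D = l, l ✓
B=7: 2 rows → D = q, q ✓
B=1: 2 rows → D = f, f ✓
B=6: 3 rows → D takes values {n, e, m} — violation
B=3: 3 rows → D = h, h, h ✓
B=10: 1 row → D = m ✓
B=8: 1 row → D = n ✓
Two rows agree on B but differ on D, so B → D does not hold.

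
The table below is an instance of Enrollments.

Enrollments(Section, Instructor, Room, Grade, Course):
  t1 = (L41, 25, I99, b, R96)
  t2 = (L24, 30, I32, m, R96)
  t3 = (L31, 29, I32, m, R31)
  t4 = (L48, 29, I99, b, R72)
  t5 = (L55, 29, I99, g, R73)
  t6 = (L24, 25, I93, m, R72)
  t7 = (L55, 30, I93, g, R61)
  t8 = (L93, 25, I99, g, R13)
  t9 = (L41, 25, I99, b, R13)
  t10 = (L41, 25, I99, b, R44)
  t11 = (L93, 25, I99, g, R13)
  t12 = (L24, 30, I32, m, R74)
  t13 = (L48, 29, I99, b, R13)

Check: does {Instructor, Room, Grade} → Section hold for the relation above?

(Instructor=25, Room=I99, Grade=b): rows 1, 9, 10 → Section = L41, L41, L41 ✓
(Instructor=30, Room=I32, Grade=m): rows 2, 12 → Section = L24, L24 ✓
(Instructor=29, Room=I32, Grade=m): row 3 → Section = L31 ✓
(Instructor=29, Room=I99, Grade=b): rows 4, 13 → Section = L48, L48 ✓
(Instructor=29, Room=I99, Grade=g): row 5 → Section = L55 ✓
(Instructor=25, Room=I93, Grade=m): row 6 → Section = L24 ✓
(Instructor=30, Room=I93, Grade=g): row 7 → Section = L55 ✓
(Instructor=25, Room=I99, Grade=g): rows 8, 11 → Section = L93, L93 ✓
Every {Instructor, Room, Grade} value is associated with a single Section value, so {Instructor, Room, Grade} → Section holds.

Yes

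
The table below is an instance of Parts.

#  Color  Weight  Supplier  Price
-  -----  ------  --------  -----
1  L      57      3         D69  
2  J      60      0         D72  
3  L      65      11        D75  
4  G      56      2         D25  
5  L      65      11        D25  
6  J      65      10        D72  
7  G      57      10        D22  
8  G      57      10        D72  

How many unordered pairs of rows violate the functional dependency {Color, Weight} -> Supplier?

(Color=L, Weight=65): all 2 rows agree on Supplier — 0 pairs.
(Color=G, Weight=57): all 2 rows agree on Supplier — 0 pairs.

0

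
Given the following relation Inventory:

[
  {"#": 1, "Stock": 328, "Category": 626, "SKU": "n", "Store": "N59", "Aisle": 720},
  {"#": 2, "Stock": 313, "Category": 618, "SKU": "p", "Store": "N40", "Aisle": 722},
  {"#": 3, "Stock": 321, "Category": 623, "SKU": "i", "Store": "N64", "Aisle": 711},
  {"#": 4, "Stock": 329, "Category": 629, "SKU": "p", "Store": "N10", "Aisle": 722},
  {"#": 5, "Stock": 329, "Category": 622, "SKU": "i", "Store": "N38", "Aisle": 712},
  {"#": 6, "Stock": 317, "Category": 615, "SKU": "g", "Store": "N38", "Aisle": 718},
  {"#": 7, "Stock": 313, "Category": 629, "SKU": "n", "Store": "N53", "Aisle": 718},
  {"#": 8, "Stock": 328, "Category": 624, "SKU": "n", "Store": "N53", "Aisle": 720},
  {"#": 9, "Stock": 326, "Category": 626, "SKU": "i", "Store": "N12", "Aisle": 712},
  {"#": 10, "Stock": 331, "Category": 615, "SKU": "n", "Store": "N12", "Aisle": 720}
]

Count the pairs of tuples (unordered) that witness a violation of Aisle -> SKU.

1

Aisle=720: all 3 rows agree on SKU — 0 pairs.
Aisle=722: all 2 rows agree on SKU — 0 pairs.
Aisle=712: all 2 rows agree on SKU — 0 pairs.
Aisle=718: violating pairs (6,7) — 1 pair.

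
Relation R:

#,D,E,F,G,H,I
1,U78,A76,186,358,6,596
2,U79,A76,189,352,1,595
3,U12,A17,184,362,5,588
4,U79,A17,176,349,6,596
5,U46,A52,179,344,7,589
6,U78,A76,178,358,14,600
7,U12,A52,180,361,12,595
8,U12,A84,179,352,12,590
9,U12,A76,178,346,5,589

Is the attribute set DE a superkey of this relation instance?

No

Rows 1 and 6 have the same DE value (D=U78, E=A76) but are distinct tuples, so DE does not determine every attribute — not a superkey.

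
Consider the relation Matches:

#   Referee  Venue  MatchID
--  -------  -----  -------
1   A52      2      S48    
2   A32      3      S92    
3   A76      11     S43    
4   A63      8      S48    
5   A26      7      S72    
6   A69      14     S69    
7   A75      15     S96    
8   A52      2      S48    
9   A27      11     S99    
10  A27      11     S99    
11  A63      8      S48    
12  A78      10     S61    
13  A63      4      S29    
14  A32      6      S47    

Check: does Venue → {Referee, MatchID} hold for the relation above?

Venue=2: rows 1, 8 → {Referee,MatchID} = (A52, S48), (A52, S48) ✓
Venue=3: row 2 → {Referee,MatchID} = (A32, S92) ✓
Venue=11: rows 3, 9, 10 → {Referee,MatchID} takes values {(A76, S43), (A27, S99)} — violation
Venue=8: rows 4, 11 → {Referee,MatchID} = (A63, S48), (A63, S48) ✓
Venue=7: row 5 → {Referee,MatchID} = (A26, S72) ✓
Venue=14: row 6 → {Referee,MatchID} = (A69, S69) ✓
Venue=15: row 7 → {Referee,MatchID} = (A75, S96) ✓
Venue=10: row 12 → {Referee,MatchID} = (A78, S61) ✓
Venue=4: row 13 → {Referee,MatchID} = (A63, S29) ✓
Venue=6: row 14 → {Referee,MatchID} = (A32, S47) ✓
Two rows agree on Venue but differ on {Referee, MatchID}, so Venue → {Referee, MatchID} does not hold.

No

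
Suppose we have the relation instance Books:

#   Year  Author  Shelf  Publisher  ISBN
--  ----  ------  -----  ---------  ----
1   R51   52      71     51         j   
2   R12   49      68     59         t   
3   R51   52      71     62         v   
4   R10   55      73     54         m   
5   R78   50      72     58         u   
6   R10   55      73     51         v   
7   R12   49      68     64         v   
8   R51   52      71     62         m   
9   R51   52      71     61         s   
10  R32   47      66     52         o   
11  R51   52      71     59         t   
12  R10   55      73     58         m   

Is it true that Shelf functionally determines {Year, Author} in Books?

Shelf=71: rows 1, 3, 8, 9, 11 → {Year,Author} = (R51, 52), (R51, 52), (R51, 52), (R51, 52), (R51, 52) ✓
Shelf=68: rows 2, 7 → {Year,Author} = (R12, 49), (R12, 49) ✓
Shelf=73: rows 4, 6, 12 → {Year,Author} = (R10, 55), (R10, 55), (R10, 55) ✓
Shelf=72: row 5 → {Year,Author} = (R78, 50) ✓
Shelf=66: row 10 → {Year,Author} = (R32, 47) ✓
Every Shelf value is associated with a single {Year, Author} value, so Shelf → {Year, Author} holds.

Yes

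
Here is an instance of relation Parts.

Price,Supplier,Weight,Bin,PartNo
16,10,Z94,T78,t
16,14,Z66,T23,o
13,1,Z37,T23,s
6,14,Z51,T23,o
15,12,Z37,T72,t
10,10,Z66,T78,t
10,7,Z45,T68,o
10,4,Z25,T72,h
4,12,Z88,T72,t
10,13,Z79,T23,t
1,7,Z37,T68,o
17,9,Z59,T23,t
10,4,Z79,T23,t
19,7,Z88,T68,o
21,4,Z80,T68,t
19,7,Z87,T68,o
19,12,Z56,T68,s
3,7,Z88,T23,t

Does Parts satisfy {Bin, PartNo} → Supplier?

No

(Bin=T78, PartNo=t): 2 rows → Supplier = 10, 10 ✓
(Bin=T23, PartNo=o): 2 rows → Supplier = 14, 14 ✓
(Bin=T23, PartNo=s): 1 row → Supplier = 1 ✓
(Bin=T72, PartNo=t): 2 rows → Supplier = 12, 12 ✓
(Bin=T68, PartNo=o): 4 rows → Supplier = 7, 7, 7, 7 ✓
(Bin=T72, PartNo=h): 1 row → Supplier = 4 ✓
(Bin=T23, PartNo=t): 4 rows → Supplier takes values {13, 9, 4, 7} — violation
(Bin=T68, PartNo=t): 1 row → Supplier = 4 ✓
(Bin=T68, PartNo=s): 1 row → Supplier = 12 ✓
Two rows agree on {Bin, PartNo} but differ on Supplier, so {Bin, PartNo} → Supplier does not hold.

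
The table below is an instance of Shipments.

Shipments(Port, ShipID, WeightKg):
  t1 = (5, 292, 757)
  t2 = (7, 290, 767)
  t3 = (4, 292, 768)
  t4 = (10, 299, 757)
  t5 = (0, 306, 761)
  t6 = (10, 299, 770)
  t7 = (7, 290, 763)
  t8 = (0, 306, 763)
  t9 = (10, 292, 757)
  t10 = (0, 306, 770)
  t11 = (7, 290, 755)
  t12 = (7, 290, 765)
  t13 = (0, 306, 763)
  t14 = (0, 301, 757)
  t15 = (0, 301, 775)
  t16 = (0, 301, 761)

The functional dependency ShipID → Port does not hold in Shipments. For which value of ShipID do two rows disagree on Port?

292

ShipID=292: rows 1, 3, 9 → Port takes values {5, 4, 10} — violation
ShipID=290: rows 2, 7, 11, 12 → Port = 7, 7, 7, 7 ✓
ShipID=299: rows 4, 6 → Port = 10, 10 ✓
ShipID=306: rows 5, 8, 10, 13 → Port = 0, 0, 0, 0 ✓
ShipID=301: rows 14, 15, 16 → Port = 0, 0, 0 ✓
The only ShipID value with inconsistent Port is ShipID=292.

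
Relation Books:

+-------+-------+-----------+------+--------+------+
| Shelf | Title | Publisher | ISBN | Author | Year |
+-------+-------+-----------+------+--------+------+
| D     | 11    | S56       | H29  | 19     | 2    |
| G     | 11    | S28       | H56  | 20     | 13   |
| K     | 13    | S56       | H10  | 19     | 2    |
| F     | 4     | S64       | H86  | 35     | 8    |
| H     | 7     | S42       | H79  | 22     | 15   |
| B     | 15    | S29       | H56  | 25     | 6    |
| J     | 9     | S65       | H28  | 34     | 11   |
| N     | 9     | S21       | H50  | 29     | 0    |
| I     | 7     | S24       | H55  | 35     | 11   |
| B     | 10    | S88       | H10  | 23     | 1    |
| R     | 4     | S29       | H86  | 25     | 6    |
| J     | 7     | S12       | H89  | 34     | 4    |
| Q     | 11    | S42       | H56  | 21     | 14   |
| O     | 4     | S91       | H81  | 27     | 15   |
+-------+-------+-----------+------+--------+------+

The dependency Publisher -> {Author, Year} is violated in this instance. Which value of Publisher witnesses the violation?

S42

Publisher=S56: 2 rows → {Author,Year} = (19, 2), (19, 2) ✓
Publisher=S28: 1 row → {Author,Year} = (20, 13) ✓
Publisher=S64: 1 row → {Author,Year} = (35, 8) ✓
Publisher=S42: 2 rows → {Author,Year} takes values {(22, 15), (21, 14)} — violation
Publisher=S29: 2 rows → {Author,Year} = (25, 6), (25, 6) ✓
Publisher=S65: 1 row → {Author,Year} = (34, 11) ✓
Publisher=S21: 1 row → {Author,Year} = (29, 0) ✓
Publisher=S24: 1 row → {Author,Year} = (35, 11) ✓
Publisher=S88: 1 row → {Author,Year} = (23, 1) ✓
Publisher=S12: 1 row → {Author,Year} = (34, 4) ✓
Publisher=S91: 1 row → {Author,Year} = (27, 15) ✓
The only Publisher value with inconsistent RHS is Publisher=S42.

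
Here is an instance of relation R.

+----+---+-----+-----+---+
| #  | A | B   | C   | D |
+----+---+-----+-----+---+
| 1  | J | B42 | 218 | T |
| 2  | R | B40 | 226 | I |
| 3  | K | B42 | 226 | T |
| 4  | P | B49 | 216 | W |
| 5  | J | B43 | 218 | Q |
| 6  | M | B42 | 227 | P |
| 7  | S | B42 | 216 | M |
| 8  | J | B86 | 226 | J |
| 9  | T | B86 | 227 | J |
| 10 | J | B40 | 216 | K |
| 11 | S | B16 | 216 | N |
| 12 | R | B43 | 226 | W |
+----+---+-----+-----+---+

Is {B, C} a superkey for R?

Yes

All 12 rows have distinct {B, C} values, so {B, C} → (all attributes) holds and {B, C} is a superkey.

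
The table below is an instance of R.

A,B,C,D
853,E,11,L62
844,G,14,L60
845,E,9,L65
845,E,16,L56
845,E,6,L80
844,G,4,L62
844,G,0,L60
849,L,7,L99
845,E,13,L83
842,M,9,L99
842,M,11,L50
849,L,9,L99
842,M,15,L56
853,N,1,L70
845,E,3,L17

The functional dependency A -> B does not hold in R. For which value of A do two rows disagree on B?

853

A=853: 2 rows → B takes values {E, N} — violation
A=844: 3 rows → B = G, G, G ✓
A=845: 5 rows → B = E, E, E, E, E ✓
A=849: 2 rows → B = L, L ✓
A=842: 3 rows → B = M, M, M ✓
The only A value with inconsistent B is A=853.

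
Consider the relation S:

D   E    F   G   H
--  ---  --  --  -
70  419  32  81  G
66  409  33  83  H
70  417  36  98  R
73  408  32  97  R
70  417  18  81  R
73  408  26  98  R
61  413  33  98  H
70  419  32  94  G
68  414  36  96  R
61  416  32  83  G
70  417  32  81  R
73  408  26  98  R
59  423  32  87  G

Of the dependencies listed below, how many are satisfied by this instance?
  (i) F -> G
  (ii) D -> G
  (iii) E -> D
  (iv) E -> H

2

(i) F -> G: F=32: 6 rows → G takes values {81, 97, 94, 83, 87} — violation; F=33: 2 rows → G takes values {83, 98} — violation; F=36: 2 rows → G takes values {98, 96} — violation — fails.
(ii) D -> G: D=70: 5 rows → G takes values {81, 98, 94} — violation; D=73: 3 rows → G takes values {97, 98} — violation; D=61: 2 rows → G takes values {98, 83} — violation — fails.
(iii) E -> D: every LHS value maps to a single RHS value — holds.
(iv) E -> H: every LHS value maps to a single RHS value — holds.
2 of the 4 dependencies hold.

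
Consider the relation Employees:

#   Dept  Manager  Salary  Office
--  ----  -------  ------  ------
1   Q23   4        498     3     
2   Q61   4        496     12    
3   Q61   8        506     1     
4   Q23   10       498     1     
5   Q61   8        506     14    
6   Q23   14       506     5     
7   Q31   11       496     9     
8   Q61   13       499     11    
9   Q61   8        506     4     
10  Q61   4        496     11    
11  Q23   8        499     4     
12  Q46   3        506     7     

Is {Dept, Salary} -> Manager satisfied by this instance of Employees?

No

(Dept=Q23, Salary=498): rows 1, 4 → Manager takes values {4, 10} — violation
(Dept=Q61, Salary=496): rows 2, 10 → Manager = 4, 4 ✓
(Dept=Q61, Salary=506): rows 3, 5, 9 → Manager = 8, 8, 8 ✓
(Dept=Q23, Salary=506): row 6 → Manager = 14 ✓
(Dept=Q31, Salary=496): row 7 → Manager = 11 ✓
(Dept=Q61, Salary=499): row 8 → Manager = 13 ✓
(Dept=Q23, Salary=499): row 11 → Manager = 8 ✓
(Dept=Q46, Salary=506): row 12 → Manager = 3 ✓
Two rows agree on {Dept, Salary} but differ on Manager, so {Dept, Salary} -> Manager does not hold.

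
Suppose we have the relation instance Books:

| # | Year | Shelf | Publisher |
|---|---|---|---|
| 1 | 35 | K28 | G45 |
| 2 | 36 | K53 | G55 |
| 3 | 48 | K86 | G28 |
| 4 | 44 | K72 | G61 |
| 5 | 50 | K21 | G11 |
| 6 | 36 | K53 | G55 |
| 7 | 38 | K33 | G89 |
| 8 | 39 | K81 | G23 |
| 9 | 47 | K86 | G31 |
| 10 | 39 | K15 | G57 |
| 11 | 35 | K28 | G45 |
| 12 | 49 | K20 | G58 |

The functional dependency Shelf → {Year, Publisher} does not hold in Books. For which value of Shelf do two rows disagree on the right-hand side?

K86

Shelf=K28: rows 1, 11 → {Year,Publisher} = (35, G45), (35, G45) ✓
Shelf=K53: rows 2, 6 → {Year,Publisher} = (36, G55), (36, G55) ✓
Shelf=K86: rows 3, 9 → {Year,Publisher} takes values {(48, G28), (47, G31)} — violation
Shelf=K72: row 4 → {Year,Publisher} = (44, G61) ✓
Shelf=K21: row 5 → {Year,Publisher} = (50, G11) ✓
Shelf=K33: row 7 → {Year,Publisher} = (38, G89) ✓
Shelf=K81: row 8 → {Year,Publisher} = (39, G23) ✓
Shelf=K15: row 10 → {Year,Publisher} = (39, G57) ✓
Shelf=K20: row 12 → {Year,Publisher} = (49, G58) ✓
The only Shelf value with inconsistent RHS is Shelf=K86.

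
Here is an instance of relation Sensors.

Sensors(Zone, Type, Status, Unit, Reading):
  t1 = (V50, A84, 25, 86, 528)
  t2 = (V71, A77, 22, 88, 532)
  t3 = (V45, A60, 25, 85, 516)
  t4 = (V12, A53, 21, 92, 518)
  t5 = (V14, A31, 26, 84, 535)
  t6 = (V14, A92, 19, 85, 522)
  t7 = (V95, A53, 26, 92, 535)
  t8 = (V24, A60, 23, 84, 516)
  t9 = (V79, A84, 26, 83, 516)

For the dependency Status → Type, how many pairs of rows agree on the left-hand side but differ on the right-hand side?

Status=25: violating pairs (1,3) — 1 pair.
Status=26: violating pairs (5,7), (5,9), (7,9) — 3 pairs.

4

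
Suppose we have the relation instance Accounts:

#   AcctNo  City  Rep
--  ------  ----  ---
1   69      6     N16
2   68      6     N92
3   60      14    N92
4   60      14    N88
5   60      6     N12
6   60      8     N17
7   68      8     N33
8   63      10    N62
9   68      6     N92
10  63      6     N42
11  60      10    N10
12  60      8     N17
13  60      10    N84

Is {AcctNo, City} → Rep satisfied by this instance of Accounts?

(AcctNo=69, City=6): row 1 → Rep = N16 ✓
(AcctNo=68, City=6): rows 2, 9 → Rep = N92, N92 ✓
(AcctNo=60, City=14): rows 3, 4 → Rep takes values {N92, N88} — violation
(AcctNo=60, City=6): row 5 → Rep = N12 ✓
(AcctNo=60, City=8): rows 6, 12 → Rep = N17, N17 ✓
(AcctNo=68, City=8): row 7 → Rep = N33 ✓
(AcctNo=63, City=10): row 8 → Rep = N62 ✓
(AcctNo=63, City=6): row 10 → Rep = N42 ✓
(AcctNo=60, City=10): rows 11, 13 → Rep takes values {N10, N84} — violation
Two rows agree on {AcctNo, City} but differ on Rep, so {AcctNo, City} → Rep does not hold.

No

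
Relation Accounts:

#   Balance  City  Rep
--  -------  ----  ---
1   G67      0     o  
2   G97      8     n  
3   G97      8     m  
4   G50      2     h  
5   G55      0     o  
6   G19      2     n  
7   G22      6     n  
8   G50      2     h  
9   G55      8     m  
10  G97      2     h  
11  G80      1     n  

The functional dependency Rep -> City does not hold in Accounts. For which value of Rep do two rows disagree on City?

Rep=o: rows 1, 5 → City = 0, 0 ✓
Rep=n: rows 2, 6, 7, 11 → City takes values {8, 2, 6, 1} — violation
Rep=m: rows 3, 9 → City = 8, 8 ✓
Rep=h: rows 4, 8, 10 → City = 2, 2, 2 ✓
The only Rep value with inconsistent City is Rep=n.

n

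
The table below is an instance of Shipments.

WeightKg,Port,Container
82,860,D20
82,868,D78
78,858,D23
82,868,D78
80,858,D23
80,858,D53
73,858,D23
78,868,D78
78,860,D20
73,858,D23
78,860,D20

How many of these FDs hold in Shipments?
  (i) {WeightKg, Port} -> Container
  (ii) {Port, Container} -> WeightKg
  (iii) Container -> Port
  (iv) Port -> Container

1

(i) {WeightKg, Port} -> Container: (WeightKg=80, Port=858): 2 rows → Container takes values {D23, D53} — violation — fails.
(ii) {Port, Container} -> WeightKg: (Port=860, Container=D20): 3 rows → WeightKg takes values {82, 78} — violation; (Port=868, Container=D78): 3 rows → WeightKg takes values {82, 78} — violation; (Port=858, Container=D23): 4 rows → WeightKg takes values {78, 80, 73} — violation — fails.
(iii) Container -> Port: every LHS value maps to a single RHS value — holds.
(iv) Port -> Container: Port=858: 5 rows → Container takes values {D23, D53} — violation — fails.
1 of the 4 dependencies holds.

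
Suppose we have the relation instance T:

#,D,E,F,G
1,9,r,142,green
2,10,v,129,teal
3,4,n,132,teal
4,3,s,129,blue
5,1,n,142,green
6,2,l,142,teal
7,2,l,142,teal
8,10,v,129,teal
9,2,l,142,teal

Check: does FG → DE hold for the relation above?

(F=142, G=green): rows 1, 5 → {D,E} takes values {(9, r), (1, n)} — violation
(F=129, G=teal): rows 2, 8 → {D,E} = (10, v), (10, v) ✓
(F=132, G=teal): row 3 → {D,E} = (4, n) ✓
(F=129, G=blue): row 4 → {D,E} = (3, s) ✓
(F=142, G=teal): rows 6, 7, 9 → {D,E} = (2, l), (2, l), (2, l) ✓
Two rows agree on FG but differ on DE, so FG → DE does not hold.

No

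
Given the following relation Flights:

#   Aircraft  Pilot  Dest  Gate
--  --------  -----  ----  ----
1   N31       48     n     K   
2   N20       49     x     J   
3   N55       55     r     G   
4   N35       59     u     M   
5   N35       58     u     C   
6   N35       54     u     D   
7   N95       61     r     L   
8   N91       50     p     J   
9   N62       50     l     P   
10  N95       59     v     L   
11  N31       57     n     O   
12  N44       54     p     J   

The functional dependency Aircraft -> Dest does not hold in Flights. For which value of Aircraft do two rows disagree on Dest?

Aircraft=N31: rows 1, 11 → Dest = n, n ✓
Aircraft=N20: row 2 → Dest = x ✓
Aircraft=N55: row 3 → Dest = r ✓
Aircraft=N35: rows 4, 5, 6 → Dest = u, u, u ✓
Aircraft=N95: rows 7, 10 → Dest takes values {r, v} — violation
Aircraft=N91: row 8 → Dest = p ✓
Aircraft=N62: row 9 → Dest = l ✓
Aircraft=N44: row 12 → Dest = p ✓
The only Aircraft value with inconsistent Dest is Aircraft=N95.

N95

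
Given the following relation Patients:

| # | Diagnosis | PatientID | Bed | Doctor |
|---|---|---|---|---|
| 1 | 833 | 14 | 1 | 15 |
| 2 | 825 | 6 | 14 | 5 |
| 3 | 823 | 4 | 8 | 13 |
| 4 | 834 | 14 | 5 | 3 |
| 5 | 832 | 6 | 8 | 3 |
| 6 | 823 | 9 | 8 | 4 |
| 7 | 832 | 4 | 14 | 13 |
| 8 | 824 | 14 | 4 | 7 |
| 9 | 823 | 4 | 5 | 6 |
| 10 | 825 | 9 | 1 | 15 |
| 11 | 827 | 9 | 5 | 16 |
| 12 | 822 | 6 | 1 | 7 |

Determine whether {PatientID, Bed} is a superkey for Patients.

Yes

All 12 rows have distinct {PatientID, Bed} values, so {PatientID, Bed} → (all attributes) holds and {PatientID, Bed} is a superkey.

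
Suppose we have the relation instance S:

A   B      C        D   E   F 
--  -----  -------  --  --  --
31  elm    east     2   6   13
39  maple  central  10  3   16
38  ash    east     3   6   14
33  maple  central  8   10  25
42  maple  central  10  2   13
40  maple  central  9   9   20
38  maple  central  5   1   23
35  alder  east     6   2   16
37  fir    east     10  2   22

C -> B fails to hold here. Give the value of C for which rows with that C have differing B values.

east

C=east: 4 rows → B takes values {elm, ash, alder, fir} — violation
C=central: 5 rows → B = maple, maple, maple, maple, maple ✓
The only C value with inconsistent B is C=east.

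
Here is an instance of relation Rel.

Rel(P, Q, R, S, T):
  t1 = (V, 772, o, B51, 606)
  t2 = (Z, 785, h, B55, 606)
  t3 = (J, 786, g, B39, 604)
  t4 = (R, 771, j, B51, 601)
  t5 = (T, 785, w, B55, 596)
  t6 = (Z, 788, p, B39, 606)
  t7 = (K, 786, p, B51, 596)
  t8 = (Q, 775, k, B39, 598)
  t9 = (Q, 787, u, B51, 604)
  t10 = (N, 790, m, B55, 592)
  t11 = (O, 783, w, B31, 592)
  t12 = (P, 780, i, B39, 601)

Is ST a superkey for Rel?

All 12 rows have distinct ST values, so ST → (all attributes) holds and ST is a superkey.

Yes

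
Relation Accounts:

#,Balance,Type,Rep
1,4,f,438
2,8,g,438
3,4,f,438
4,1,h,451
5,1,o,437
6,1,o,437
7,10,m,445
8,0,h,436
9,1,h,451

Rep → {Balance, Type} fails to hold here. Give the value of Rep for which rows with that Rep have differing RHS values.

Rep=438: rows 1, 2, 3 → {Balance,Type} takes values {(4, f), (8, g)} — violation
Rep=451: rows 4, 9 → {Balance,Type} = (1, h), (1, h) ✓
Rep=437: rows 5, 6 → {Balance,Type} = (1, o), (1, o) ✓
Rep=445: row 7 → {Balance,Type} = (10, m) ✓
Rep=436: row 8 → {Balance,Type} = (0, h) ✓
The only Rep value with inconsistent RHS is Rep=438.

438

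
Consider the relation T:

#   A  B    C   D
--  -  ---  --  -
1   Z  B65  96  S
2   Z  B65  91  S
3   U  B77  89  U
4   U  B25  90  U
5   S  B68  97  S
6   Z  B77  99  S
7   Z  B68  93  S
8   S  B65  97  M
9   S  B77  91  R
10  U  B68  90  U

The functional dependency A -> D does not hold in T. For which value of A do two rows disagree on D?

A=Z: rows 1, 2, 6, 7 → D = S, S, S, S ✓
A=U: rows 3, 4, 10 → D = U, U, U ✓
A=S: rows 5, 8, 9 → D takes values {S, M, R} — violation
The only A value with inconsistent D is A=S.

S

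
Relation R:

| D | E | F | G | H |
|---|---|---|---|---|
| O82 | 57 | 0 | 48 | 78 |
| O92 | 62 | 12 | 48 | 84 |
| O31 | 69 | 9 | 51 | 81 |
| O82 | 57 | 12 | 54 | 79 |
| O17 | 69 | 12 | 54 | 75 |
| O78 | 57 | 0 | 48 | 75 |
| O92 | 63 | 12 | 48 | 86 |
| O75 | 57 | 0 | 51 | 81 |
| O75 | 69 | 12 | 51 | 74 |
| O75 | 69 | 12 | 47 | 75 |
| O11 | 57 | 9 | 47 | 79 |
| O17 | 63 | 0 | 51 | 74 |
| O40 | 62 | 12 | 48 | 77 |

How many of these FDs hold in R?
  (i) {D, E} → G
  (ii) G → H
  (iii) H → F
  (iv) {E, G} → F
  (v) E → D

0

(i) {D, E} → G: (D=O82, E=57): 2 rows → G takes values {48, 54} — violation; (D=O75, E=69): 2 rows → G takes values {51, 47} — violation — fails.
(ii) G → H: G=48: 5 rows → H takes values {78, 84, 75, 86, 77} — violation; G=51: 4 rows → H takes values {81, 74} — violation; G=54: 2 rows → H takes values {79, 75} — violation; G=47: 2 rows → H takes values {75, 79} — violation — fails.
(iii) H → F: H=81: 2 rows → F takes values {9, 0} — violation; H=79: 2 rows → F takes values {12, 9} — violation; H=75: 3 rows → F takes values {12, 0} — violation; H=74: 2 rows → F takes values {12, 0} — violation — fails.
(iv) {E, G} → F: (E=69, G=51): 2 rows → F takes values {9, 12} — violation — fails.
(v) E → D: E=57: 5 rows → D takes values {O82, O78, O75, O11} — violation; E=62: 2 rows → D takes values {O92, O40} — violation; E=69: 4 rows → D takes values {O31, O17, O75} — violation; E=63: 2 rows → D takes values {O92, O17} — violation — fails.
None of the 5 dependencies hold.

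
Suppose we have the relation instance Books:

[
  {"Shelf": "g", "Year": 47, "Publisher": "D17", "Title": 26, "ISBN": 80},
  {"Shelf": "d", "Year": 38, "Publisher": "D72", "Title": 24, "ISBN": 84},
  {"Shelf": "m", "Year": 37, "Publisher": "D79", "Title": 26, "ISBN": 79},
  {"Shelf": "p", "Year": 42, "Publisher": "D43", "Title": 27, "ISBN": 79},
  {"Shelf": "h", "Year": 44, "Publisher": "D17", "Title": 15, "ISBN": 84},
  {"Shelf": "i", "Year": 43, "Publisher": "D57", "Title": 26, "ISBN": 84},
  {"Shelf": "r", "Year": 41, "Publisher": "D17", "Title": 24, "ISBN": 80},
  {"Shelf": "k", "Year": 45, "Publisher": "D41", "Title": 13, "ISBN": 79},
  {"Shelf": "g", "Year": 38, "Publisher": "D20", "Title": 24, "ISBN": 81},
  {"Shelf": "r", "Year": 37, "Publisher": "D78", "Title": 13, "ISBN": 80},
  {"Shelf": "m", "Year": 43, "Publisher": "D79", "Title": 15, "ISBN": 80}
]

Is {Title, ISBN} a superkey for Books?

All 11 rows have distinct {Title, ISBN} values, so {Title, ISBN} → (all attributes) holds and {Title, ISBN} is a superkey.

Yes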